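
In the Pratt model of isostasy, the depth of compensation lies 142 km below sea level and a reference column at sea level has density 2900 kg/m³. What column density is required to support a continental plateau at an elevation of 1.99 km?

Pratt balance: ρ_ref D = ρ (D + h).
ρ = ρ_ref D/(D + h) = 2900 × 142 km/(142 km + 1.99 km) = 2860 kg/m³.

2860 kg/m³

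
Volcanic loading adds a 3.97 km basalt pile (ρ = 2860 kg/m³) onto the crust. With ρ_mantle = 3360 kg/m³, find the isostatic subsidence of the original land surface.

3.38 km

Subaerial loading: s = t ρ_load / ρ_m.
s = 3.97 km × 2860/3360 = 3.38 km.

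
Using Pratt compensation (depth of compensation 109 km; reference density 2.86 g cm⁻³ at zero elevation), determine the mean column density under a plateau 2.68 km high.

2.79 g cm⁻³

Pratt balance: ρ_ref D = ρ (D + h).
ρ = ρ_ref D/(D + h) = 2.86 × 109 km/(109 km + 2.68 km) = 2.79 g cm⁻³.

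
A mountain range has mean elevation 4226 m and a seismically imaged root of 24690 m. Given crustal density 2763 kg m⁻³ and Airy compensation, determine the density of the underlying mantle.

Airy balance: ρ_c h = (ρ_m − ρ_c) r → ρ_m = ρ_c (1 + h/r).
ρ_m = 2763 × (1 + 4226 m/24690 m) = 3240 kg m⁻³.

3240 kg m⁻³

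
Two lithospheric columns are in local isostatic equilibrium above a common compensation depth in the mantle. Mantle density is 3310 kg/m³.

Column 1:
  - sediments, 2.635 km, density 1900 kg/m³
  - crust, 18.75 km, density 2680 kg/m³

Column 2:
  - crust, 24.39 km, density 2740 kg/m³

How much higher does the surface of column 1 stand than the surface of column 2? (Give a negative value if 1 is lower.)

0.491 km

For any compensation level in the mantle, the mantle terms cancel and isostasy reduces to e = (Σt_1 − Σt_2) − (Σ(ρt)_1 − Σ(ρt)_2) / ρ_m.
Σt_1 = 21.385 km; Σt_2 = 24.39 km; Σ(ρt)_1 = 55256.5; Σ(ρt)_2 = 66828.6 (in km·kg/m³).
e = (21.385 − 24.39) − (55256.5 − 66828.6) / 3310 = 0.491 km.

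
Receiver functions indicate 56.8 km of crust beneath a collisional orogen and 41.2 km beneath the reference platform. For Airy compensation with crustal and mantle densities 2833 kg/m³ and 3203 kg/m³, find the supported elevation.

Excess crust Δ = 56.8 km − 41.2 km = 15.6 km, split between elevation h and root r with h + r = Δ.
Airy balance ρ_c h = (ρ_m − ρ_c) r gives r = h ρ_c/(ρ_m − ρ_c), so h (1 + ρ_c/(ρ_m − ρ_c)) = Δ, i.e. h = Δ (ρ_m − ρ_c)/ρ_m.
h = 15.6 km × 370/3203 = 1.8 km.

1.8 km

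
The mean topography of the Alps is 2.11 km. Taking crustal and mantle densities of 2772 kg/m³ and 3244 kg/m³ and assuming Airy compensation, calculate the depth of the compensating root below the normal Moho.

In Airy isostatic equilibrium: the weight of the topography is balanced by the buoyancy of the root, ρ_c h = (ρ_m − ρ_c) r.
r = h · ρ_c / (ρ_m − ρ_c) = 2.11 km × 2772 / (3244 − 2772) = 12.4 km.

12.4 km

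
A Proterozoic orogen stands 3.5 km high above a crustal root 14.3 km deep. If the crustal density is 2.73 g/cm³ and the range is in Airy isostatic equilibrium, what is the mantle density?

3.4 g/cm³

Airy balance: ρ_c h = (ρ_m − ρ_c) r → ρ_m = ρ_c (1 + h/r).
ρ_m = 2.73 × (1 + 3.5 km/14.3 km) = 3.4 g/cm³.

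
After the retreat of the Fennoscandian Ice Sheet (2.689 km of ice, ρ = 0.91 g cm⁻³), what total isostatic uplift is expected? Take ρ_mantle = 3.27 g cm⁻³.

Removing the load lets mantle flow back in; uplift u satisfies ρ_ice t = ρ_m u.
u = t ρ_ice/ρ_m = 2.689 km × 0.91/3.27 = 0.748 km.

0.748 km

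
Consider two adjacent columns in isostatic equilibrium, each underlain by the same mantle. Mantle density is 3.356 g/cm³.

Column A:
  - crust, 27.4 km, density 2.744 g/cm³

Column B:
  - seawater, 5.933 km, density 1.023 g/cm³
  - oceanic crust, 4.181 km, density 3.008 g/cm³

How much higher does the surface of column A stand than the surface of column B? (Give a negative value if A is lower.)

0.439 km

For any compensation level in the mantle, the mantle terms cancel and isostasy reduces to e = (Σt_A − Σt_B) − (Σ(ρt)_A − Σ(ρt)_B) / ρ_m.
Σt_A = 27.4 km; Σt_B = 10.114 km; Σ(ρt)_A = 75.1856; Σ(ρt)_B = 18.645907 (in km·g/cm³).
e = (27.4 − 10.114) − (75.1856 − 18.645907) / 3.356 = 0.439 km.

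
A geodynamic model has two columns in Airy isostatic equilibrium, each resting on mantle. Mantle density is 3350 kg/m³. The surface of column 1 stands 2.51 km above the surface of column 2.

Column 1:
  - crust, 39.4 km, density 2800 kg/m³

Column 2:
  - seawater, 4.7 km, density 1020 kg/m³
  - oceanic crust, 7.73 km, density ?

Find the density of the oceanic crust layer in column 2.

3050 kg/m³

Take the compensation level at the base of the deeper column (depth z_c below the surface of column 1) and equate Σ ρ_i t_i down to z_c; mantle fills any gap and the z_c terms cancel.
Column 1: 39.4×2800 + (z_c − 39.4)×3350
Column 2: 2.51×0 + 4.7×1020 + 7.73×ρ + (z_c − 2.51 − 12.43)×3350
The z_c×3350 term appears on both sides and cancels. Collect the known terms of each column as K = Σ(ρt)_known − 3350 × (depth of known layers): K_1 = 110320 − 3350×39.4 = −21670; K_2 = 4794 − 3350×(2.51 + 12.43) = −45255.
Balance: K_1 = K_2 + 7.73×ρ, so ρ = (K_1 − K_2)/7.73 = 23585/7.73 = 3050 kg/m³.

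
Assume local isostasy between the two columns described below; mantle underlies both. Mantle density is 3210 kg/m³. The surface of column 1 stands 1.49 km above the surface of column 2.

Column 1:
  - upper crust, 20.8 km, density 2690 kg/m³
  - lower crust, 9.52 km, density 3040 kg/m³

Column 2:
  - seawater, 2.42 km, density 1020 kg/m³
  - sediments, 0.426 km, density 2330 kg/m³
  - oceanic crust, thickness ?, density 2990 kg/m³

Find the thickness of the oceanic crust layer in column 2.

8.99 km

Take the compensation level at the base of the deeper column (depth z_c below the surface of column 1) and equate Σ ρ_i t_i down to z_c; mantle fills any gap and the z_c terms cancel.
Column 1: 20.8×2690 + 9.52×3040 + (z_c − 30.32)×3210
Column 2: 1.49×0 + 2.42×1020 + 0.426×2330 + x×2990 + (z_c − 1.49 − 2.846 − x)×3210
The z_c×3210 term appears on both sides and cancels. Collect the known terms of each column as K = Σ(ρt)_known − 3210 × (depth of known layers): K_1 = 84892.8 − 3210×30.32 = −12434.4; K_2 = 3460.98 − 3210×(1.49 + 2.846) = −10457.58.
Balance: K_1 = K_2 − x×(3210 − 2990), so x = (K_2 − K_1)/(3210 − 2990) = 1976.82/220 = 8.99 km.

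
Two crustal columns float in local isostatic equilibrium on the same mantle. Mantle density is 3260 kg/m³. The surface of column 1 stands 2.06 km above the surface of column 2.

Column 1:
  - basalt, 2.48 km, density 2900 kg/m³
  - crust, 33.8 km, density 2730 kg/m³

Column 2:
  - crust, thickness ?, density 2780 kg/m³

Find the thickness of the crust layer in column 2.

25.2 km

Take the compensation level at the base of the deeper column (depth z_c below the surface of column 1) and equate Σ ρ_i t_i down to z_c; mantle fills any gap and the z_c terms cancel.
Column 1: 2.48×2900 + 33.8×2730 + (z_c − 36.28)×3260
Column 2: 2.06×0 + x×2780 + (z_c − 2.06 − 0 − x)×3260
The z_c×3260 term appears on both sides and cancels. Collect the known terms of each column as K = Σ(ρt)_known − 3260 × (depth of known layers): K_1 = 99466 − 3260×36.28 = −18806.8; K_2 = 0 − 3260×(2.06 + 0) = −6715.6.
Balance: K_1 = K_2 − x×(3260 − 2780), so x = (K_2 − K_1)/(3260 − 2780) = 12091.2/480 = 25.2 km.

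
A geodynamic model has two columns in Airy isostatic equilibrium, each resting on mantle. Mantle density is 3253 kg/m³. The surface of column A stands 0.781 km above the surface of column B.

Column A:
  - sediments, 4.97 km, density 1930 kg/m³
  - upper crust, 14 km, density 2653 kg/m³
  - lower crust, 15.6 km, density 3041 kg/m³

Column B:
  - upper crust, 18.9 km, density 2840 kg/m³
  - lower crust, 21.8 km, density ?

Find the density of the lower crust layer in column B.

Take the compensation level at the base of the deeper column (depth z_c below the surface of column A) and equate Σ ρ_i t_i down to z_c; mantle fills any gap and the z_c terms cancel.
Column A: 4.97×1930 + 14×2653 + 15.6×3041 + (z_c − 34.57)×3253
Column B: 0.781×0 + 18.9×2840 + 21.8×ρ + (z_c − 0.781 − 40.7)×3253
The z_c×3253 term appears on both sides and cancels. Collect the known terms of each column as K = Σ(ρt)_known − 3253 × (depth of known layers): K_A = 94173.7 − 3253×34.57 = −18282.51; K_B = 53676 − 3253×(0.781 + 40.7) = −81261.693.
Balance: K_A = K_B + 21.8×ρ, so ρ = (K_A − K_B)/21.8 = 62979.2/21.8 = 2890 kg/m³.

2890 kg/m³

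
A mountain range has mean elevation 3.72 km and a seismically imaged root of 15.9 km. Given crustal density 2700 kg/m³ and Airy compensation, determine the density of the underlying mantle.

3330 kg/m³

Airy balance: ρ_c h = (ρ_m − ρ_c) r → ρ_m = ρ_c (1 + h/r).
ρ_m = 2700 × (1 + 3.72 km/15.9 km) = 3330 kg/m³.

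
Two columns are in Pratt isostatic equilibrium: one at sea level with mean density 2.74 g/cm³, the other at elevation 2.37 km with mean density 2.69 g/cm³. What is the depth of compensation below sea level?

ρ_ref D = ρ (D + h) → D (ρ_ref − ρ) = ρ h.
D = ρ h/(ρ_ref − ρ) = 2.69 × 2.37 km/(2.74 − 2.69) = 128 km.

128 km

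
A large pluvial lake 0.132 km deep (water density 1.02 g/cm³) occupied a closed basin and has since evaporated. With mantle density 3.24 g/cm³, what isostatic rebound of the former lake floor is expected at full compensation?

0.0416 km

u = d ρ_w/ρ_m = 0.132 km × 1.02/3.24 = 0.0416 km.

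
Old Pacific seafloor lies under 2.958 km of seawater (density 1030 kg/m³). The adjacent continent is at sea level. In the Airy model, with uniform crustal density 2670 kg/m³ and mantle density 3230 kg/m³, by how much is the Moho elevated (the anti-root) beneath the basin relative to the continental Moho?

8.66 km

In Airy isostatic equilibrium: replacing crust with seawater at the top is compensated by replacing crust with mantle at the base: d (ρ_c − ρ_w) = a (ρ_m − ρ_c).
a = d (ρ_c − ρ_w)/(ρ_m − ρ_c) = 2.958 km × 1640/560 = 8.66 km.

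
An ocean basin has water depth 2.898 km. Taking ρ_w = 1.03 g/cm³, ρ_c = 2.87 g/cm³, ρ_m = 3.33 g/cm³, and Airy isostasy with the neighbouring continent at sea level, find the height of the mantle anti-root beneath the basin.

11.6 km

Equating mass per unit area of the two columns: replacing crust with seawater at the top is compensated by replacing crust with mantle at the base: d (ρ_c − ρ_w) = a (ρ_m − ρ_c).
a = d (ρ_c − ρ_w)/(ρ_m − ρ_c) = 2.898 km × 1.84/0.46 = 11.6 km.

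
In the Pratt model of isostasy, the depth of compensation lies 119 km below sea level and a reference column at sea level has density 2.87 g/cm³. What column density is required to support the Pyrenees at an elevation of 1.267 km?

Pratt balance: ρ_ref D = ρ (D + h).
ρ = ρ_ref D/(D + h) = 2.87 × 119 km/(119 km + 1.267 km) = 2.84 g/cm³.

2.84 g/cm³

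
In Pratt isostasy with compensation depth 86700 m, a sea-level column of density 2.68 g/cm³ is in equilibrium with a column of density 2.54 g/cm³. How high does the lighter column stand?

ρ_ref D = ρ (D + h) → h = D (ρ_ref − ρ)/ρ.
h = 86700 m × (2.68 − 2.54)/2.54 = 4780 m.

4780 m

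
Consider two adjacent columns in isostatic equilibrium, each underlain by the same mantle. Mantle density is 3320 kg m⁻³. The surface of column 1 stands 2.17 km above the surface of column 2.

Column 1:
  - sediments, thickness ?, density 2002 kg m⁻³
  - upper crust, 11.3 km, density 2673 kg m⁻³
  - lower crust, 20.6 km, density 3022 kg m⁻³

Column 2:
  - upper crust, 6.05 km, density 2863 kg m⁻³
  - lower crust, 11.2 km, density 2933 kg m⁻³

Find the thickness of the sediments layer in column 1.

Take the compensation level at the base of the deeper column (depth z_c below the surface of column 1) and equate Σ ρ_i t_i down to z_c; mantle fills any gap and the z_c terms cancel.
Column 1: x×2002 + 11.3×2673 + 20.6×3022 + (z_c − 31.9 − x)×3320
Column 2: 2.17×0 + 6.05×2863 + 11.2×2933 + (z_c − 2.17 − 17.25)×3320
The z_c×3320 term appears on both sides and cancels. Collect the known terms of each column as K = Σ(ρt)_known − 3320 × (depth of known layers): K_1 = 92458.1 − 3320×31.9 = −13449.9; K_2 = 50170.75 − 3320×(2.17 + 17.25) = −14303.65.
Balance: K_1 − x×(3320 − 2002) = K_2, so x = (K_1 − K_2)/(3320 − 2002) = 853.75/1318 = 0.648 km.

0.648 km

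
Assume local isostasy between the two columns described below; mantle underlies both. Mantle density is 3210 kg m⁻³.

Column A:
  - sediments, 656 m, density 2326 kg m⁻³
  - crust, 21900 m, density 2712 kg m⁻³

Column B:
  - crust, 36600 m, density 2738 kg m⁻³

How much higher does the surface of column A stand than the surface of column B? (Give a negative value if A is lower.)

−1800 m

For any compensation level in the mantle, the mantle terms cancel and isostasy reduces to e = (Σt_A − Σt_B) − (Σ(ρt)_A − Σ(ρt)_B) / ρ_m.
Σt_A = 22556 m; Σt_B = 36600 m; Σ(ρt)_A = 60918656; Σ(ρt)_B = 100210800 (in m·kg m⁻³).
e = (22556 − 36600) − (60918656 − 100210800) / 3210 = −1800 m.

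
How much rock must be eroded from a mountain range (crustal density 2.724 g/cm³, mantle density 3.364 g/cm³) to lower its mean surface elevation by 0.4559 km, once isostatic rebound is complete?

Net drop Δ = e − u = e − e ρ_c/ρ_m = e (ρ_m − ρ_c)/ρ_m.
e = Δ ρ_m/(ρ_m − ρ_c) = 0.4559 km × 3.364/0.64 = 2.4 km.

2.4 km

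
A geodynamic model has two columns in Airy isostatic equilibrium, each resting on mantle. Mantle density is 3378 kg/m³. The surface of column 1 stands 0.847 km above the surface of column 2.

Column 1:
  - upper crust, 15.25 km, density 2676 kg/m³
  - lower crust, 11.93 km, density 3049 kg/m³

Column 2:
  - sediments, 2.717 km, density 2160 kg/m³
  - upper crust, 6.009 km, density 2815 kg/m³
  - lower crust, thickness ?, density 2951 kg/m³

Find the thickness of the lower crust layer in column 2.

11.9 km

Take the compensation level at the base of the deeper column (depth z_c below the surface of column 1) and equate Σ ρ_i t_i down to z_c; mantle fills any gap and the z_c terms cancel.
Column 1: 15.25×2676 + 11.93×3049 + (z_c − 27.18)×3378
Column 2: 0.847×0 + 2.717×2160 + 6.009×2815 + x×2951 + (z_c − 0.847 − 8.726 − x)×3378
The z_c×3378 term appears on both sides and cancels. Collect the known terms of each column as K = Σ(ρt)_known − 3378 × (depth of known layers): K_1 = 77183.57 − 3378×27.18 = −14630.47; K_2 = 22784.055 − 3378×(0.847 + 8.726) = −9553.539.
Balance: K_1 = K_2 − x×(3378 − 2951), so x = (K_2 − K_1)/(3378 − 2951) = 5076.93/427 = 11.9 km.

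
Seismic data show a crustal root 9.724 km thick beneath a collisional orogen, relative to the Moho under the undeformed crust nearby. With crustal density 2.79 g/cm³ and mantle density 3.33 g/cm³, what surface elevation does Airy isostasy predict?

1.88 km

Balancing pressure at the compensation depth: ρ_c h = (ρ_m − ρ_c) r.
h = r (ρ_m − ρ_c) / ρ_c = 9.724 km × (3.33 − 2.79) / 2.79 = 1.88 km.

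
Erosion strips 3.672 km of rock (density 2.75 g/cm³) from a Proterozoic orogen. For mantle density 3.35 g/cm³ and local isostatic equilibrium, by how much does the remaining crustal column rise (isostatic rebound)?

3.01 km

Unloading: uplift u = e ρ_c/ρ_m = 3.672 km × 2.75/3.35 = 3.01 km.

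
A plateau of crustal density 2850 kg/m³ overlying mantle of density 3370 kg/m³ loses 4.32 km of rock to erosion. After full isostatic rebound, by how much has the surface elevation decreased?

Rebound u = e ρ_c/ρ_m = 4.32 km × 2850/3370 = 3.653 km.
Net surface drop = e − u = 4.32 km − 3.653 km = e (ρ_m − ρ_c)/ρ_m = 0.667 km.

0.667 km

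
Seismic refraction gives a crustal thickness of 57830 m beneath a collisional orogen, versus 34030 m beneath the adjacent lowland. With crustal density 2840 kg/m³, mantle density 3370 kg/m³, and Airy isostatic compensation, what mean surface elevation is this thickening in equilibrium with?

Excess crust Δ = 57830 m − 34030 m = 23800 m, split between elevation h and root r with h + r = Δ.
Airy balance ρ_c h = (ρ_m − ρ_c) r gives r = h ρ_c/(ρ_m − ρ_c), so h (1 + ρ_c/(ρ_m − ρ_c)) = Δ, i.e. h = Δ (ρ_m − ρ_c)/ρ_m.
h = 23800 m × 530/3370 = 3740 m.

3740 m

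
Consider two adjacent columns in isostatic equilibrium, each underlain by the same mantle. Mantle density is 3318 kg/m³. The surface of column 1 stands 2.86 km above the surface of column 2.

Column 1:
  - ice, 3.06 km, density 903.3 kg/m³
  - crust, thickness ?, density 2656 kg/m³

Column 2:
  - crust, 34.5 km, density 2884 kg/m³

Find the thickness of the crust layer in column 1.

Take the compensation level at the base of the deeper column (depth z_c below the surface of column 1) and equate Σ ρ_i t_i down to z_c; mantle fills any gap and the z_c terms cancel.
Column 1: 3.06×903.3 + x×2656 + (z_c − 3.06 − x)×3318
Column 2: 2.86×0 + 34.5×2884 + (z_c − 2.86 − 34.5)×3318
The z_c×3318 term appears on both sides and cancels. Collect the known terms of each column as K = Σ(ρt)_known − 3318 × (depth of known layers): K_1 = 2764.098 − 3318×3.06 = −7388.982; K_2 = 99498 − 3318×(2.86 + 34.5) = −24462.48.
Balance: K_1 − x×(3318 − 2656) = K_2, so x = (K_1 − K_2)/(3318 − 2656) = 17073.5/662 = 25.8 km.

25.8 km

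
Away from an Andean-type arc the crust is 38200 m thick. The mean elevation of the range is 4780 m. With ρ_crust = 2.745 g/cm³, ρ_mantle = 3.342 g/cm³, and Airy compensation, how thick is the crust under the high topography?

65000 m

Root depth r = h ρ_c / (ρ_m − ρ_c) = 4780 m × 2.745 / 0.597 = 21980 m.
Total thickness = T + h + r = 38200 m + 4780 m + 21980 m = 65000 m.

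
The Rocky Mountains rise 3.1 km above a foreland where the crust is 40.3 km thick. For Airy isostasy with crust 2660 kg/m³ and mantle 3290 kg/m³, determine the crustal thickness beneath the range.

56.5 km

Root depth r = h ρ_c / (ρ_m − ρ_c) = 3.1 km × 2660 / 630 = 13.09 km.
Total thickness = T + h + r = 40.3 km + 3.1 km + 13.09 km = 56.5 km.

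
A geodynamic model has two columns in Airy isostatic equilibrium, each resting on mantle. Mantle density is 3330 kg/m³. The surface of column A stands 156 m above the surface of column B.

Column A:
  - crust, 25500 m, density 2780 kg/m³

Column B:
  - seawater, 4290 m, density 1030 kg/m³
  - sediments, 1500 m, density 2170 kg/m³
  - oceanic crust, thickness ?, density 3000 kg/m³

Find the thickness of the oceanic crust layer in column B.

5750 m

Take the compensation level at the base of the deeper column (depth z_c below the surface of column A) and equate Σ ρ_i t_i down to z_c; mantle fills any gap and the z_c terms cancel.
Column A: 25500×2780 + (z_c − 25500)×3330
Column B: 156×0 + 4290×1030 + 1500×2170 + x×3000 + (z_c − 156 − 5790 − x)×3330
The z_c×3330 term appears on both sides and cancels. Collect the known terms of each column as K = Σ(ρt)_known − 3330 × (depth of known layers): K_A = 70890000 − 3330×25500 = −14025000; K_B = 7673700 − 3330×(156 + 5790) = −12126480.
Balance: K_A = K_B − x×(3330 − 3000), so x = (K_B − K_A)/(3330 − 3000) = 1898520/330 = 5750 m.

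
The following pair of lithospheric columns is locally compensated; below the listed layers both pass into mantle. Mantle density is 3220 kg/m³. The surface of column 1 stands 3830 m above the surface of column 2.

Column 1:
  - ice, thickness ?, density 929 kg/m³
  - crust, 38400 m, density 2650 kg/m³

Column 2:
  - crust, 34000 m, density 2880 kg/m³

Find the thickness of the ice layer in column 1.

875 m

Take the compensation level at the base of the deeper column (depth z_c below the surface of column 1) and equate Σ ρ_i t_i down to z_c; mantle fills any gap and the z_c terms cancel.
Column 1: x×929 + 38400×2650 + (z_c − 38400 − x)×3220
Column 2: 3830×0 + 34000×2880 + (z_c − 3830 − 34000)×3220
The z_c×3220 term appears on both sides and cancels. Collect the known terms of each column as K = Σ(ρt)_known − 3220 × (depth of known layers): K_1 = 101760000 − 3220×38400 = −21888000; K_2 = 97920000 − 3220×(3830 + 34000) = −23892600.
Balance: K_1 − x×(3220 − 929) = K_2, so x = (K_1 − K_2)/(3220 − 929) = 2004600/2291 = 875 m.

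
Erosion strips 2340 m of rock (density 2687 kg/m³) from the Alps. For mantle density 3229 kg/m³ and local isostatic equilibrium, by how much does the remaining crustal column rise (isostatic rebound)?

1950 m

Unloading: uplift u = e ρ_c/ρ_m = 2340 m × 2687/3229 = 1950 m.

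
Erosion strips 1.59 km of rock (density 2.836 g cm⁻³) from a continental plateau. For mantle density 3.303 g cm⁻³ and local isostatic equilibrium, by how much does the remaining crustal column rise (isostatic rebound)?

1.37 km

Unloading: uplift u = e ρ_c/ρ_m = 1.59 km × 2.836/3.303 = 1.37 km.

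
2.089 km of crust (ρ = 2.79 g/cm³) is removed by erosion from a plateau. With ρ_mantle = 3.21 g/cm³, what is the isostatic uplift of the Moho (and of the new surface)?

1.82 km

Unloading: uplift u = e ρ_c/ρ_m = 2.089 km × 2.79/3.21 = 1.82 km.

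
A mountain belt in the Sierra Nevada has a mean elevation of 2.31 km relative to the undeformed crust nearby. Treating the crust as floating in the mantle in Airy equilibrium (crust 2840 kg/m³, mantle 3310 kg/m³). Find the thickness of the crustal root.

In Airy isostatic equilibrium: the weight of the topography is balanced by the buoyancy of the root, ρ_c h = (ρ_m − ρ_c) r.
r = h · ρ_c / (ρ_m − ρ_c) = 2.31 km × 2840 / (3310 − 2840) = 14 km.

14 km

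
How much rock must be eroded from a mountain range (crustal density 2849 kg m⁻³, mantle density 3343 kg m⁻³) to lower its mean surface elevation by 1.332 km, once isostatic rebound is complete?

Net drop Δ = e − u = e − e ρ_c/ρ_m = e (ρ_m − ρ_c)/ρ_m.
e = Δ ρ_m/(ρ_m − ρ_c) = 1.332 km × 3343/494 = 9.01 km.

9.01 km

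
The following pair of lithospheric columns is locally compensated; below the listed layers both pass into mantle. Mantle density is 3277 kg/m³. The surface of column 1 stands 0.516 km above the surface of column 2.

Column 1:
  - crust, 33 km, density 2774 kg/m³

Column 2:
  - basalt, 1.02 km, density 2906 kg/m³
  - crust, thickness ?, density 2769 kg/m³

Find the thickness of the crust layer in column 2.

28.6 km

Take the compensation level at the base of the deeper column (depth z_c below the surface of column 1) and equate Σ ρ_i t_i down to z_c; mantle fills any gap and the z_c terms cancel.
Column 1: 33×2774 + (z_c − 33)×3277
Column 2: 0.516×0 + 1.02×2906 + x×2769 + (z_c − 0.516 − 1.02 − x)×3277
The z_c×3277 term appears on both sides and cancels. Collect the known terms of each column as K = Σ(ρt)_known − 3277 × (depth of known layers): K_1 = 91542 − 3277×33 = −16599; K_2 = 2964.12 − 3277×(0.516 + 1.02) = −2069.352.
Balance: K_1 = K_2 − x×(3277 − 2769), so x = (K_2 − K_1)/(3277 − 2769) = 14529.6/508 = 28.6 km.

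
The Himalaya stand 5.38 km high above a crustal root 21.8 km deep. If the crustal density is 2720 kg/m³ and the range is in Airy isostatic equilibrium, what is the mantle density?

Airy balance: ρ_c h = (ρ_m − ρ_c) r → ρ_m = ρ_c (1 + h/r).
ρ_m = 2720 × (1 + 5.38 km/21.8 km) = 3390 kg/m³.

3390 kg/m³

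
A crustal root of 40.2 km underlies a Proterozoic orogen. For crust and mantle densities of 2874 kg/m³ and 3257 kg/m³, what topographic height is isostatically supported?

5.36 km

By Archimedes' principle applied to the lithosphere: ρ_c h = (ρ_m − ρ_c) r.
h = r (ρ_m − ρ_c) / ρ_c = 40.2 km × (3257 − 2874) / 2874 = 5.36 km.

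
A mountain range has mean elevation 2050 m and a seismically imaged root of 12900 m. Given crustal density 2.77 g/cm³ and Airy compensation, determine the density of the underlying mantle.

Airy balance: ρ_c h = (ρ_m − ρ_c) r → ρ_m = ρ_c (1 + h/r).
ρ_m = 2.77 × (1 + 2050 m/12900 m) = 3.21 g/cm³.

3.21 g/cm³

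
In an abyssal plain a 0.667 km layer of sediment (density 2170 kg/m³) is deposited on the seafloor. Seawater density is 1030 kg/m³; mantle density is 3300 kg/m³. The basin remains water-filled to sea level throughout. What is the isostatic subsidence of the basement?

Submarine loading: the sediment displaces seawater, and the subsidence is in turn flooded, so s (ρ_m − ρ_w) = t (ρ_sed − ρ_w).
s = 0.667 km × (2170 − 1030) / (3300 − 1030) = 0.335 km.

0.335 km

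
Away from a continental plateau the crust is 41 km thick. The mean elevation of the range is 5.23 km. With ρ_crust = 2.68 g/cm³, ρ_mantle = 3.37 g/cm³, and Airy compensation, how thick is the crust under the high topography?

Root depth r = h ρ_c / (ρ_m − ρ_c) = 5.23 km × 2.68 / 0.69 = 20.31 km.
Total thickness = T + h + r = 41 km + 5.23 km + 20.31 km = 66.5 km.

66.5 km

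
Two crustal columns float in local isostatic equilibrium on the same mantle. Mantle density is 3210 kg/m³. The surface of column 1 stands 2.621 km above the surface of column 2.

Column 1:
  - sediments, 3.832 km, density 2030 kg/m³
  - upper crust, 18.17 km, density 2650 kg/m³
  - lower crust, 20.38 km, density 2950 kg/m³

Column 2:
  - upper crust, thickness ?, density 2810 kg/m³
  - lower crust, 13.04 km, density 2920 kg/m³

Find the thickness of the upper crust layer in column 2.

19.5 km

Take the compensation level at the base of the deeper column (depth z_c below the surface of column 1) and equate Σ ρ_i t_i down to z_c; mantle fills any gap and the z_c terms cancel.
Column 1: 3.832×2030 + 18.17×2650 + 20.38×2950 + (z_c − 42.382)×3210
Column 2: 2.621×0 + x×2810 + 13.04×2920 + (z_c − 2.621 − 13.04 − x)×3210
The z_c×3210 term appears on both sides and cancels. Collect the known terms of each column as K = Σ(ρt)_known − 3210 × (depth of known layers): K_1 = 116050.46 − 3210×42.382 = −19995.76; K_2 = 38076.8 − 3210×(2.621 + 13.04) = −12195.01.
Balance: K_1 = K_2 − x×(3210 − 2810), so x = (K_2 − K_1)/(3210 − 2810) = 7800.75/400 = 19.5 km.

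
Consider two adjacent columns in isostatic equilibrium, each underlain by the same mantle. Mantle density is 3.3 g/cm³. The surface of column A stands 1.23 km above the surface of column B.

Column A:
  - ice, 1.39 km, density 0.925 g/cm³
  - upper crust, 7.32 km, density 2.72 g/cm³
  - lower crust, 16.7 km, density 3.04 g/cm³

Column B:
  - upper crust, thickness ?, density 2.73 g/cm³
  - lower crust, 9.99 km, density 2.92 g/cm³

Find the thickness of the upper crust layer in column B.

7.08 km

Take the compensation level at the base of the deeper column (depth z_c below the surface of column A) and equate Σ ρ_i t_i down to z_c; mantle fills any gap and the z_c terms cancel.
Column A: 1.39×0.925 + 7.32×2.72 + 16.7×3.04 + (z_c − 25.41)×3.3
Column B: 1.23×0 + x×2.73 + 9.99×2.92 + (z_c − 1.23 − 9.99 − x)×3.3
The z_c×3.3 term appears on both sides and cancels. Collect the known terms of each column as K = Σ(ρt)_known − 3.3 × (depth of known layers): K_A = 71.96415 − 3.3×25.41 = −11.88885; K_B = 29.1708 − 3.3×(1.23 + 9.99) = −7.8552.
Balance: K_A = K_B − x×(3.3 − 2.73), so x = (K_B − K_A)/(3.3 − 2.73) = 4.03365/0.57 = 7.08 km.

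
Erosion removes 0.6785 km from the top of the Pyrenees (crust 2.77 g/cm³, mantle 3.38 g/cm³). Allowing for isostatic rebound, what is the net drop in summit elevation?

Rebound u = e ρ_c/ρ_m = 0.6785 km × 2.77/3.38 = 0.556 km.
Net surface drop = e − u = 0.6785 km − 0.556 km = e (ρ_m − ρ_c)/ρ_m = 0.122 km.

0.122 km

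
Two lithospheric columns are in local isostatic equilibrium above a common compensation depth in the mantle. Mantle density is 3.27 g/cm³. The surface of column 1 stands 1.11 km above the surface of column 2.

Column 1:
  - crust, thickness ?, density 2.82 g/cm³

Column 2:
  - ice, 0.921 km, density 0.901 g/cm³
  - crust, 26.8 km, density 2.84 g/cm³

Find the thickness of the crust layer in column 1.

38.5 km

Take the compensation level at the base of the deeper column (depth z_c below the surface of column 1) and equate Σ ρ_i t_i down to z_c; mantle fills any gap and the z_c terms cancel.
Column 1: x×2.82 + (z_c − 0 − x)×3.27
Column 2: 1.11×0 + 0.921×0.901 + 26.8×2.84 + (z_c − 1.11 − 27.721)×3.27
The z_c×3.27 term appears on both sides and cancels. Collect the known terms of each column as K = Σ(ρt)_known − 3.27 × (depth of known layers): K_1 = 0 − 3.27×0 = 0; K_2 = 76.941821 − 3.27×(1.11 + 27.721) = −17.335549.
Balance: K_1 − x×(3.27 − 2.82) = K_2, so x = (K_1 − K_2)/(3.27 − 2.82) = 17.3355/0.45 = 38.5 km.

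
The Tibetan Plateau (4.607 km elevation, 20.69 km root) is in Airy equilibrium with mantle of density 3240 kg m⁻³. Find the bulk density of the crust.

ρ_c h = (ρ_m − ρ_c) r → ρ_c (h + r) = ρ_m r → ρ_c = ρ_m r / (h + r).
ρ_c = 3240 × 20.69 km / (4.607 km + 20.69 km) = 2650 kg m⁻³.

2650 kg m⁻³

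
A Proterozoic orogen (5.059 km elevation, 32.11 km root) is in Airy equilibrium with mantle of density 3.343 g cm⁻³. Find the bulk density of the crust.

2.89 g cm⁻³

ρ_c h = (ρ_m − ρ_c) r → ρ_c (h + r) = ρ_m r → ρ_c = ρ_m r / (h + r).
ρ_c = 3.343 × 32.11 km / (5.059 km + 32.11 km) = 2.89 g cm⁻³.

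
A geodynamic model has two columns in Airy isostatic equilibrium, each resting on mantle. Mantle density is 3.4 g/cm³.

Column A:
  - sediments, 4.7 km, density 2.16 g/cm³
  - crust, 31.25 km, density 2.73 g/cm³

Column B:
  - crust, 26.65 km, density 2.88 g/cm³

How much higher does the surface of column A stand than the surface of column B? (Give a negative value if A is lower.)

3.8 km

For any compensation level in the mantle, the mantle terms cancel and isostasy reduces to e = (Σt_A − Σt_B) − (Σ(ρt)_A − Σ(ρt)_B) / ρ_m.
Σt_A = 35.95 km; Σt_B = 26.65 km; Σ(ρt)_A = 95.4645; Σ(ρt)_B = 76.752 (in km·g/cm³).
e = (35.95 − 26.65) − (95.4645 − 76.752) / 3.4 = 3.8 km.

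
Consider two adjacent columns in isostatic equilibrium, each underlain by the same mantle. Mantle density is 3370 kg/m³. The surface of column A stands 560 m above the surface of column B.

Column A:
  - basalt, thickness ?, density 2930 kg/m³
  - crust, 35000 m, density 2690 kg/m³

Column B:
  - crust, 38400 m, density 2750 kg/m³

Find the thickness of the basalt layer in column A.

Take the compensation level at the base of the deeper column (depth z_c below the surface of column A) and equate Σ ρ_i t_i down to z_c; mantle fills any gap and the z_c terms cancel.
Column A: x×2930 + 35000×2690 + (z_c − 35000 − x)×3370
Column B: 560×0 + 38400×2750 + (z_c − 560 − 38400)×3370
The z_c×3370 term appears on both sides and cancels. Collect the known terms of each column as K = Σ(ρt)_known − 3370 × (depth of known layers): K_A = 94150000 − 3370×35000 = −23800000; K_B = 105600000 − 3370×(560 + 38400) = −25695200.
Balance: K_A − x×(3370 − 2930) = K_B, so x = (K_A − K_B)/(3370 − 2930) = 1895200/440 = 4310 m.

4310 m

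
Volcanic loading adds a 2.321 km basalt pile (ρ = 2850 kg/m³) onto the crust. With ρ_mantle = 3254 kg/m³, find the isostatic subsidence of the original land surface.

Subaerial loading: s = t ρ_load / ρ_m.
s = 2.321 km × 2850/3254 = 2.03 km.

2.03 km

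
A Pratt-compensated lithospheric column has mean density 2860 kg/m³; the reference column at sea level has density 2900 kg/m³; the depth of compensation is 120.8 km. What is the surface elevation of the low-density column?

1.69 km

ρ_ref D = ρ (D + h) → h = D (ρ_ref − ρ)/ρ.
h = 120.8 km × (2900 − 2860)/2860 = 1.69 km.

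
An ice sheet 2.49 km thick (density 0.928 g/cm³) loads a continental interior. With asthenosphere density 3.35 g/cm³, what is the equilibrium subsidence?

Isostatic balance requires: the ice load ρ_ice t is balanced by mantle displaced below, ρ_m s.
s = t ρ_ice / ρ_m = 2.49 km × 0.928/3.35 = 0.69 km.

0.69 km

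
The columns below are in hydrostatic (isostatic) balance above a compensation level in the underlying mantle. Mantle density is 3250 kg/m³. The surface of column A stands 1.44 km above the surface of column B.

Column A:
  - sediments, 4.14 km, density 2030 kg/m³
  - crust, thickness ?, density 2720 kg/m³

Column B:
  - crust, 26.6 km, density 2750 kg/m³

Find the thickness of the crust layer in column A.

Take the compensation level at the base of the deeper column (depth z_c below the surface of column A) and equate Σ ρ_i t_i down to z_c; mantle fills any gap and the z_c terms cancel.
Column A: 4.14×2030 + x×2720 + (z_c − 4.14 − x)×3250
Column B: 1.44×0 + 26.6×2750 + (z_c − 1.44 − 26.6)×3250
The z_c×3250 term appears on both sides and cancels. Collect the known terms of each column as K = Σ(ρt)_known − 3250 × (depth of known layers): K_A = 8404.2 − 3250×4.14 = −5050.8; K_B = 73150 − 3250×(1.44 + 26.6) = −17980.
Balance: K_A − x×(3250 − 2720) = K_B, so x = (K_A − K_B)/(3250 − 2720) = 12929.2/530 = 24.4 km.

24.4 km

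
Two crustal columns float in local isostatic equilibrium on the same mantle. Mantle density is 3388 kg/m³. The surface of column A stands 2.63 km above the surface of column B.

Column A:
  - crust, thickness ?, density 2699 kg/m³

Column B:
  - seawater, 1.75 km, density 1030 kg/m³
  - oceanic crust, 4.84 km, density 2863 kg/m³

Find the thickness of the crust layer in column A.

22.6 km

Take the compensation level at the base of the deeper column (depth z_c below the surface of column A) and equate Σ ρ_i t_i down to z_c; mantle fills any gap and the z_c terms cancel.
Column A: x×2699 + (z_c − 0 − x)×3388
Column B: 2.63×0 + 1.75×1030 + 4.84×2863 + (z_c − 2.63 − 6.59)×3388
The z_c×3388 term appears on both sides and cancels. Collect the known terms of each column as K = Σ(ρt)_known − 3388 × (depth of known layers): K_A = 0 − 3388×0 = 0; K_B = 15659.42 − 3388×(2.63 + 6.59) = −15577.94.
Balance: K_A − x×(3388 − 2699) = K_B, so x = (K_A − K_B)/(3388 − 2699) = 15577.9/689 = 22.6 km.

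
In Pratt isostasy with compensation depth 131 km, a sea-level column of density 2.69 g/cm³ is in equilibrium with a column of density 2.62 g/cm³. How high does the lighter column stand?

3.5 km

ρ_ref D = ρ (D + h) → h = D (ρ_ref − ρ)/ρ.
h = 131 km × (2.69 − 2.62)/2.62 = 3.5 km.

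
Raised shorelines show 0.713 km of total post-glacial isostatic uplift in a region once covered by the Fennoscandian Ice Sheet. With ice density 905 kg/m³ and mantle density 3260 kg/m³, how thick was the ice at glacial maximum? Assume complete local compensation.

u = t ρ_ice/ρ_m → t = u ρ_m/ρ_ice = 0.713 km × 3260/905 = 2.57 km.

2.57 km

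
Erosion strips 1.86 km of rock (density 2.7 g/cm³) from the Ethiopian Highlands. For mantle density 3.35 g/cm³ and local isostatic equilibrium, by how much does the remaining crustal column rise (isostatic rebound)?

1.5 km

Unloading: uplift u = e ρ_c/ρ_m = 1.86 km × 2.7/3.35 = 1.5 km.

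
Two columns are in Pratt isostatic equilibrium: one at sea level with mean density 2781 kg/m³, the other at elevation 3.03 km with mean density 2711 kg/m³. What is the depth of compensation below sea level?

ρ_ref D = ρ (D + h) → D (ρ_ref − ρ) = ρ h.
D = ρ h/(ρ_ref − ρ) = 2711 × 3.03 km/(2781 − 2711) = 117 km.

117 km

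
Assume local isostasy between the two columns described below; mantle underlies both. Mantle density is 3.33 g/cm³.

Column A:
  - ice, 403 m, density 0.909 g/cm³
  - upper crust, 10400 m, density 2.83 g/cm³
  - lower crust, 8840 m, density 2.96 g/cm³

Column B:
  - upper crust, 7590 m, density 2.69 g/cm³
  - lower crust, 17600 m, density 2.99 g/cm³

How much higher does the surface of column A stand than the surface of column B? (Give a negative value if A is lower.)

For any compensation level in the mantle, the mantle terms cancel and isostasy reduces to e = (Σt_A − Σt_B) − (Σ(ρt)_A − Σ(ρt)_B) / ρ_m.
Σt_A = 19643 m; Σt_B = 25190 m; Σ(ρt)_A = 55964.727; Σ(ρt)_B = 73041.1 (in m·g/cm³).
e = (19643 − 25190) − (55964.727 − 73041.1) / 3.33 = −419 m.

−419 m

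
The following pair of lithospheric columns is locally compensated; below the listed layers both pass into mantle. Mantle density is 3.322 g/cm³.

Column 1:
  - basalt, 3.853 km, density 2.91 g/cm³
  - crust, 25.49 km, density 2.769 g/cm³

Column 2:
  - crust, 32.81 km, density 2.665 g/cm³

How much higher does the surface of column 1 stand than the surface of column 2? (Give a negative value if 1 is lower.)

For any compensation level in the mantle, the mantle terms cancel and isostasy reduces to e = (Σt_1 − Σt_2) − (Σ(ρt)_1 − Σ(ρt)_2) / ρ_m.
Σt_1 = 29.343 km; Σt_2 = 32.81 km; Σ(ρt)_1 = 81.79404; Σ(ρt)_2 = 87.43865 (in km·g/cm³).
e = (29.343 − 32.81) − (81.79404 − 87.43865) / 3.322 = −1.77 km.

−1.77 km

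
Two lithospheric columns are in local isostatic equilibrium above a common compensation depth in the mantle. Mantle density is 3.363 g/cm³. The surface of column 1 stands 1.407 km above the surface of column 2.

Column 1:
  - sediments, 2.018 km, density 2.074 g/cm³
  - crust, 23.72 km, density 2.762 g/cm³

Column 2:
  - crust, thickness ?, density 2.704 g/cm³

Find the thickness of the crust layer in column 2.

18.4 km

Take the compensation level at the base of the deeper column (depth z_c below the surface of column 1) and equate Σ ρ_i t_i down to z_c; mantle fills any gap and the z_c terms cancel.
Column 1: 2.018×2.074 + 23.72×2.762 + (z_c − 25.738)×3.363
Column 2: 1.407×0 + x×2.704 + (z_c − 1.407 − 0 − x)×3.363
The z_c×3.363 term appears on both sides and cancels. Collect the known terms of each column as K = Σ(ρt)_known − 3.363 × (depth of known layers): K_1 = 69.699972 − 3.363×25.738 = −16.856922; K_2 = 0 − 3.363×(1.407 + 0) = −4.731741.
Balance: K_1 = K_2 − x×(3.363 − 2.704), so x = (K_2 − K_1)/(3.363 − 2.704) = 12.1252/0.659 = 18.4 km.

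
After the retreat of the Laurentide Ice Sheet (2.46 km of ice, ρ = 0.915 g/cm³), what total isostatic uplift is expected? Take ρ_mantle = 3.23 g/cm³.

0.697 km

Removing the load lets mantle flow back in; uplift u satisfies ρ_ice t = ρ_m u.
u = t ρ_ice/ρ_m = 2.46 km × 0.915/3.23 = 0.697 km.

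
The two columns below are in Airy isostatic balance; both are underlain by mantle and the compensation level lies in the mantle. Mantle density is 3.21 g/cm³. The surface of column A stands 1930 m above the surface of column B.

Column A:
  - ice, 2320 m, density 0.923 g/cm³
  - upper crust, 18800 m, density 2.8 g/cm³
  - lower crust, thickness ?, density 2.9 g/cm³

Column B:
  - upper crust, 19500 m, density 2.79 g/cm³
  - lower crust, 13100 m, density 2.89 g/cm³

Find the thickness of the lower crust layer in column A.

17900 m

Take the compensation level at the base of the deeper column (depth z_c below the surface of column A) and equate Σ ρ_i t_i down to z_c; mantle fills any gap and the z_c terms cancel.
Column A: 2320×0.923 + 18800×2.8 + x×2.9 + (z_c − 21120 − x)×3.21
Column B: 1930×0 + 19500×2.79 + 13100×2.89 + (z_c − 1930 − 32600)×3.21
The z_c×3.21 term appears on both sides and cancels. Collect the known terms of each column as K = Σ(ρt)_known − 3.21 × (depth of known layers): K_A = 54781.36 − 3.21×21120 = −13013.84; K_B = 92264 − 3.21×(1930 + 32600) = −18577.3.
Balance: K_A − x×(3.21 − 2.9) = K_B, so x = (K_A − K_B)/(3.21 − 2.9) = 5563.46/0.31 = 17900 m.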